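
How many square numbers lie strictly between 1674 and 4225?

The n-th square number is n².
Smallest index with value > 1674: n = 41 (giving 1681).
Largest index with value < 4225: n = 64 (giving 4096).
Indices 41 through 64: 24 terms.

24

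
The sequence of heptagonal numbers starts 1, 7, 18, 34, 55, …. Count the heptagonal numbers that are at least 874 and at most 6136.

31

The n-th heptagonal number is n(5n−3)/2.
Smallest index with value ≥ 874: n = 19 (giving 874).
Largest index with value ≤ 6136: n = 49 (giving 5929).
Indices 19 through 49: 31 terms.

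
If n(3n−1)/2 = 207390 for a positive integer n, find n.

372

Set n(3n−1)/2 = 207390, giving 3n² − n − 414780 = 0.
The discriminant is 1 + 24·207390 = 4977361, and √4977361 = 2231.
So n = (1 + 2231) / 6 = 2232/6 = 372.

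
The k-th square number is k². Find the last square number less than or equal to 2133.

2116

Solve n² ≤ 2133 for integer n.
n = 46 gives 2116 ≤ 2133, while n = 47 gives 2209 > 2133; so the answer is 2116.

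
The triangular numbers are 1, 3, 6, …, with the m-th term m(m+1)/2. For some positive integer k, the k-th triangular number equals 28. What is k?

7

Set n(n+1)/2 = 28, giving n² + n − 56 = 0.
The discriminant is 1 + 8·28 = 225, and √225 = 15.
So n = (-1 + 15) / 2 = 14/2 = 7.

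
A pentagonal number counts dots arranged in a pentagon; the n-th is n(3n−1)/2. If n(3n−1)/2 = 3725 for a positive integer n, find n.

50

Set n(3n−1)/2 = 3725, giving 3n² − n − 7450 = 0.
The discriminant is 1 + 24·3725 = 89401, and √89401 = 299.
So n = (1 + 299) / 6 = 300/6 = 50.
Check: 50·(3·50 − 1)/2 = 3725. ✓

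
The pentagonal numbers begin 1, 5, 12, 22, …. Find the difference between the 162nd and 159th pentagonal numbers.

1443

162·(3·162 − 1)/2 = 39285 and 159·(3·159 − 1)/2 = 37842.
Difference: 39285 − 37842 = 1443.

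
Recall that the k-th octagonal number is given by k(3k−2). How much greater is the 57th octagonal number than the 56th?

Consecutive octagonal numbers differ by 6n − 5: here 6·57 − 5 = 337.

337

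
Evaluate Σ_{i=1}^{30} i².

9455

Σ_{i=1}^{30} i² = 30·31·61/6 = 9455.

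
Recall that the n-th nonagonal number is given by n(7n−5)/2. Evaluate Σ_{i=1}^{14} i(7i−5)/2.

3290

Σ i(7i−5)/2 = (7Σi² − 5Σi) / 2 over i = 1..14.
Σi = 105 and Σi² = 1015.
(7·1015 − 5·105) / 2 = 6580/2 = 3290.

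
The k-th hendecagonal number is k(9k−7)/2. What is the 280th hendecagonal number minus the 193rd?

184875

280·(9·280 − 7)/2 = 351820 and 193·(9·193 − 7)/2 = 166945.
Difference: 351820 − 166945 = 184875.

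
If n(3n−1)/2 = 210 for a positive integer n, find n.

Set n(3n−1)/2 = 210, giving 3n² − n − 420 = 0.
The discriminant is 1 + 24·210 = 5041, and √5041 = 71.
So n = (1 + 71) / 6 = 72/6 = 12.

12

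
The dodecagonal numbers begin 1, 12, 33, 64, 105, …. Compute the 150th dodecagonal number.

111900

The 150th dodecagonal number is n(5n−4) with n = 150.
150·(5·150 − 4) = 150·746 = 111900.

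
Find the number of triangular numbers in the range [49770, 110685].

The n-th triangular number is n(n+1)/2.
Smallest index with value ≥ 49770: n = 315 (giving 49770).
Largest index with value ≤ 110685: n = 470 (giving 110685).
Indices 315 through 470: 156 terms.

156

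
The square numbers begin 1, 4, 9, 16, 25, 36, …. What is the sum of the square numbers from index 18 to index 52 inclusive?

46445

Σ_{i=18}^{52} i² = 48230 − 1785 = 46445.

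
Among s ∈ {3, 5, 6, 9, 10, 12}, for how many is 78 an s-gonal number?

1

s = 3: P(3, 12) = 78. ✓
s = 5: P(5, 7) = 70 and P(5, 8) = 92; 78 is not s-gonal.
s = 6: P(6, 6) = 66 and P(6, 7) = 91; 78 is not s-gonal.
s = 9: P(9, 5) = 75 and P(9, 6) = 111; 78 is not s-gonal.
s = 10: P(10, 4) = 52 and P(10, 5) = 85; 78 is not s-gonal.
s = 12: P(12, 4) = 64 and P(12, 5) = 105; 78 is not s-gonal.
Hits: s ∈ {3} → 1.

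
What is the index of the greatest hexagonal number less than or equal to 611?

17

Solve n(2n−1) ≤ 611 for integer n.
n = 17 gives 561 ≤ 611, while n = 18 gives 630 > 611; so the answer is index 17.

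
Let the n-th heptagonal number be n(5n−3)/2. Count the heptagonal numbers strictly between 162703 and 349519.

119

The n-th heptagonal number is n(5n−3)/2.
Smallest index with value > 162703: n = 256 (giving 163456).
Largest index with value < 349519: n = 374 (giving 349129).
Indices 256 through 374: 119 terms.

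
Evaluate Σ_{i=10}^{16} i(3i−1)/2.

Σ i(3i−1)/2 = (3Σi² − Σi) / 2 over i = 10..16.
Σi = 136 − 45 = 91 and Σi² = 1496 − 285 = 1211.
(3·1211 − 1·91) / 2 = 3542/2 = 1771.

1771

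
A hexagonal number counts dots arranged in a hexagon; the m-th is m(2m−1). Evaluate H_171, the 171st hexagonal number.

58311

171·(2·171 − 1) = 171·341 = 58311.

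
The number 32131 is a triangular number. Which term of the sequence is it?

253

Set n(n+1)/2 = 32131, giving n² + n − 64262 = 0.
The discriminant is 1 + 8·32131 = 257049, and √257049 = 507.
So n = (-1 + 507) / 2 = 506/2 = 253.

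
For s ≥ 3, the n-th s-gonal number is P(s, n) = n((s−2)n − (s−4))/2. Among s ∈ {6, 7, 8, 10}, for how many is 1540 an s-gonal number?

2

s = 6: P(6, 28) = 1540. ✓
s = 7: P(7, 25) = 1525 and P(7, 26) = 1651; 1540 is not s-gonal.
s = 8: P(8, 22) = 1408 and P(8, 23) = 1541; 1540 is not s-gonal.
s = 10: P(10, 20) = 1540. ✓
Hits: s ∈ {6, 10} → 2.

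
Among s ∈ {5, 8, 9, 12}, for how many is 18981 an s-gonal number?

s = 5: P(5, 112) = 18760 and P(5, 113) = 19097; 18981 is not s-gonal.
s = 8: P(8, 79) = 18565 and P(8, 80) = 19040; 18981 is not s-gonal.
s = 9: P(9, 74) = 18981. ✓
s = 12: P(12, 62) = 18972 and P(12, 63) = 19593; 18981 is not s-gonal.
Hits: s ∈ {9} → 1.

1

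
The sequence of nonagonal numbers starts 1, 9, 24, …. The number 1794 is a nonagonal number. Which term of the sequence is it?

23

Set n(7n−5)/2 = 1794, giving 7n² − 5n − 3588 = 0.
So n = (5 + 317) / 14 = 322/14 = 23.
Check: 23·(7·23 − 5)/2 = 1794. ✓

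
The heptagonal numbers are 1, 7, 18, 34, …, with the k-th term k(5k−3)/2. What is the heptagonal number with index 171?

The 171st heptagonal number is n(5n−3)/2 with n = 171.
171·(5·171 − 3)/2 = 171·852/2 = 171·426 = 72846.

72846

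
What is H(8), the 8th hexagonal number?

The 8th hexagonal number is n(2n−1) with n = 8.
8·(2·8 − 1) = 8·15 = 120.

120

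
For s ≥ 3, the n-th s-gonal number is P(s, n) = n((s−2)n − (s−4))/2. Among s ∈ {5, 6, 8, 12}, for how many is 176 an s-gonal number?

s = 5: P(5, 11) = 176. ✓
s = 6: P(6, 9) = 153 and P(6, 10) = 190; 176 is not s-gonal.
s = 8: P(8, 8) = 176. ✓
s = 12: P(12, 6) = 156 and P(12, 7) = 217; 176 is not s-gonal.
Hits: s ∈ {5, 8} → 2.

2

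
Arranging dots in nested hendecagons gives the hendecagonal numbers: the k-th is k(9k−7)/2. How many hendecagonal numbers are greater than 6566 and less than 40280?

56

The n-th hendecagonal number is n(9n−7)/2.
Smallest index with value > 6566: n = 39 (giving 6708).
Largest index with value < 40280: n = 94 (giving 39433).
Indices 39 through 94: 56 terms.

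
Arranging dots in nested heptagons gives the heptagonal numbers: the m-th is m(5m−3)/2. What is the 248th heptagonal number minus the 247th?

Consecutive heptagonal numbers differ by 5n − 4: here 5·248 − 4 = 1236.

1236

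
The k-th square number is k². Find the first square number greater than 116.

121

Solve n² > 116 for integer n.
The largest n with value ≤ 116 is 10 (since 100 ≤ 116 < 121), so the first above is n = 11, value 121.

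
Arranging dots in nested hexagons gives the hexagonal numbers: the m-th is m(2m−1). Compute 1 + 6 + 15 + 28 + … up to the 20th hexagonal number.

Σ i(2i−1) = 2Σi² − Σi over i = 1..20.
Σi = 210 and Σi² = 2870.
2·2870 − 1·210 = 5530.

5530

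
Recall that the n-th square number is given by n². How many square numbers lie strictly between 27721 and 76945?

The n-th square number is n².
Smallest index with value > 27721: n = 167 (giving 27889).
Largest index with value < 76945: n = 277 (giving 76729).
Indices 167 through 277: 111 terms.

111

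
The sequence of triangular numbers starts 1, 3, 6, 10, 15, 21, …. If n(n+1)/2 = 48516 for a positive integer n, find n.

311

Set n(n+1)/2 = 48516, giving n² + n − 97032 = 0.
The discriminant is 1 + 8·48516 = 388129, and √388129 = 623.
So n = (-1 + 623) / 2 = 622/2 = 311.
Check: 311·312/2 = 48516. ✓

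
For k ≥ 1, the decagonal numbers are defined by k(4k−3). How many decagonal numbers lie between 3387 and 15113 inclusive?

32

The n-th decagonal number is n(4n−3).
Smallest index with value ≥ 3387: n = 30 (giving 3510).
Largest index with value ≤ 15113: n = 61 (giving 14701).
Indices 30 through 61: 32 terms.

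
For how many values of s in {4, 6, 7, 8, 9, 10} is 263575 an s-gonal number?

1

s = 4: P(4, 513) = 263169 and P(4, 514) = 264196; 263575 is not s-gonal.
s = 6: P(6, 363) = 263175 and P(6, 364) = 264628; 263575 is not s-gonal.
s = 7: P(7, 325) = 263575. ✓
s = 8: P(8, 296) = 262256 and P(8, 297) = 264033; 263575 is not s-gonal.
s = 9: P(9, 274) = 262081 and P(9, 275) = 264000; 263575 is not s-gonal.
s = 10: P(10, 257) = 263425 and P(10, 258) = 265482; 263575 is not s-gonal.
Hits: s ∈ {7} → 1.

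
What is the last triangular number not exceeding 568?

Solve n(n+1)/2 ≤ 568 for integer n.
n = 33 gives 561 ≤ 568, while n = 34 gives 595 > 568; so the answer is 561.

561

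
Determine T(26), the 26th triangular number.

The 26th triangular number is n(n+1)/2 with n = 26.
26·27/2 = 702/2 = 351.

351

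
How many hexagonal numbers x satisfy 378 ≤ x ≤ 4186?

The n-th hexagonal number is n(2n−1).
Smallest index with value ≥ 378: n = 14 (giving 378).
Largest index with value ≤ 4186: n = 46 (giving 4186).
Indices 14 through 46: 33 terms.

33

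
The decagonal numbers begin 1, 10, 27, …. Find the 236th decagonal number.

222076

The 236th decagonal number is n(4n−3) with n = 236.
236·(4·236 − 3) = 236·941 = 222076.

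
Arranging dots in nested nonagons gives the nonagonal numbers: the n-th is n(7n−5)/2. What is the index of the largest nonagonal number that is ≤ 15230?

Solve n(7n−5)/2 ≤ 15230 for integer n.
n = 66 gives 15081 ≤ 15230, while n = 67 gives 15544 > 15230; so the answer is index 66.

66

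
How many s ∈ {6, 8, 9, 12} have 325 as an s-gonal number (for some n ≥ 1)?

s = 6: P(6, 13) = 325. ✓
s = 8: P(8, 10) = 280 and P(8, 11) = 341; 325 is not s-gonal.
s = 9: P(9, 10) = 325. ✓
s = 12: P(12, 8) = 288 and P(12, 9) = 369; 325 is not s-gonal.
Hits: s ∈ {6, 9} → 2.

2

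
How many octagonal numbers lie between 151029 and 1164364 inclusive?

The n-th octagonal number is n(3n−2).
Smallest index with value ≥ 151029: n = 225 (giving 151425).
Largest index with value ≤ 1164364: n = 623 (giving 1163141).
Indices 225 through 623: 399 terms.

399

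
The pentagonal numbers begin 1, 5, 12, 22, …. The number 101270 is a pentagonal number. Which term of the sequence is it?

260

Set n(3n−1)/2 = 101270, giving 3n² − n − 202540 = 0.
So n = (1 + 1559) / 6 = 1560/6 = 260.
Check: 260·(3·260 − 1)/2 = 101270. ✓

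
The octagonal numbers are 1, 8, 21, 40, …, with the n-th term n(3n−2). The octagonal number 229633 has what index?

Set n(3n−2) = 229633, giving 3n² − 2n − 229633 = 0.
So n = (2 + 1660) / 6 = 1662/6 = 277.
Check: 277·(3·277 − 2) = 229633. ✓

277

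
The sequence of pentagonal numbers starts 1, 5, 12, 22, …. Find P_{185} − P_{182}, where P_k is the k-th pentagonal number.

1650

185·(3·185 − 1)/2 = 51245 and 182·(3·182 − 1)/2 = 49595.
Difference: 51245 − 49595 = 1650.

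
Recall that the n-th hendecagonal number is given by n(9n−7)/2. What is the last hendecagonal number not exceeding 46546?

46461

Solve n(9n−7)/2 ≤ 46546 for integer n.
n = 102 gives 46461 ≤ 46546, while n = 103 gives 47380 > 46546; so the answer is 46461.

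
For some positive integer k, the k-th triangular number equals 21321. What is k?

Set n(n+1)/2 = 21321, giving n² + n − 42642 = 0.
The discriminant is 1 + 8·21321 = 170569, and √170569 = 413.
So n = (-1 + 413) / 2 = 412/2 = 206.

206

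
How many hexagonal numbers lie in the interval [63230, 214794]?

149

The n-th hexagonal number is n(2n−1).
Smallest index with value ≥ 63230: n = 179 (giving 63903).
Largest index with value ≤ 214794: n = 327 (giving 213531).
Indices 179 through 327: 149 terms.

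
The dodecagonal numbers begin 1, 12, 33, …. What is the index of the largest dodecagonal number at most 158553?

178

Solve n(5n−4) ≤ 158553 for integer n.
n = 178 gives 157708 ≤ 158553, while n = 179 gives 159489 > 158553; so the answer is index 178.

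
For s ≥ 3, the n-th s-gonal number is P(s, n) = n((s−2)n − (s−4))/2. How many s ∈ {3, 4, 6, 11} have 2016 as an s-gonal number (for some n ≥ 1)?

2

s = 3: P(3, 63) = 2016. ✓
s = 4: P(4, 44) = 1936 and P(4, 45) = 2025; 2016 is not s-gonal.
s = 6: P(6, 32) = 2016. ✓
s = 11: P(11, 21) = 1911 and P(11, 22) = 2101; 2016 is not s-gonal.
Hits: s ∈ {3, 6} → 2.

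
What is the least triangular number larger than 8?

Solve n(n+1)/2 > 8 for integer n.
The largest n with value ≤ 8 is 3 (since 6 ≤ 8 < 10), so the first above is n = 4, value 10.

10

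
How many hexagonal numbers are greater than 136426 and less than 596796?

285

The n-th hexagonal number is n(2n−1).
Smallest index with value > 136426: n = 262 (giving 137026).
Largest index with value < 596796: n = 546 (giving 595686).
Indices 262 through 546: 285 terms.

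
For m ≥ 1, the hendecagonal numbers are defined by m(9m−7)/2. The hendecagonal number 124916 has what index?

167

Set n(9n−7)/2 = 124916, giving 9n² − 7n − 249832 = 0.
The discriminant is 49 + 72·124916 = 8994001, and √8994001 = 2999.
So n = (7 + 2999) / 18 = 3006/18 = 167.
Check: 167·(9·167 − 7)/2 = 124916. ✓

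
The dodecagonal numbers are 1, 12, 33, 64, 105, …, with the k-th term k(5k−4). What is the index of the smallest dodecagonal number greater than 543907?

Solve n(5n−4) > 543907 for integer n.
The largest n with value ≤ 543907 is 330 (since 543180 ≤ 543907 < 546481), so the first above is n = 331, value 546481.

331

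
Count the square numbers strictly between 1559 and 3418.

The n-th square number is n².
Smallest index with value > 1559: n = 40 (giving 1600).
Largest index with value < 3418: n = 58 (giving 3364).
Indices 40 through 58: 19 terms.

19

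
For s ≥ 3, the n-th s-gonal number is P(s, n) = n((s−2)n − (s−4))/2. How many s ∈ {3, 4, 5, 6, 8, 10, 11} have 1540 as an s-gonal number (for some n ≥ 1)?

3

s = 3: P(3, 55) = 1540. ✓
s = 4: P(4, 39) = 1521 and P(4, 40) = 1600; 1540 is not s-gonal.
s = 5: P(5, 32) = 1520 and P(5, 33) = 1617; 1540 is not s-gonal.
s = 6: P(6, 28) = 1540. ✓
s = 8: P(8, 22) = 1408 and P(8, 23) = 1541; 1540 is not s-gonal.
s = 10: P(10, 20) = 1540. ✓
s = 11: P(11, 18) = 1395 and P(11, 19) = 1558; 1540 is not s-gonal.
Hits: s ∈ {3, 6, 10} → 3.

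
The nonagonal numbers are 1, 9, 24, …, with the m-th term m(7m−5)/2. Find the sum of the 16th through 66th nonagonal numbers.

333506

Σ i(7i−5)/2 = (7Σi² − 5Σi) / 2 over i = 16..66.
Σi = 2211 − 120 = 2091 and Σi² = 98021 − 1240 = 96781.
(7·96781 − 5·2091) / 2 = 667012/2 = 333506.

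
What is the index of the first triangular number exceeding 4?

3

Solve n(n+1)/2 > 4 for integer n.
The largest n with value ≤ 4 is 2 (since 3 ≤ 4 < 6), so the first above is n = 3, value 6.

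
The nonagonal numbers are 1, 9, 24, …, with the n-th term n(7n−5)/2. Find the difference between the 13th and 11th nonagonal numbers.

163

13·(7·13 − 5)/2 = 559 and 11·(7·11 − 5)/2 = 396.
Difference: 559 − 396 = 163.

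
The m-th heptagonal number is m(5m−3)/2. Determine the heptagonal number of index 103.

26368

103·(5·103 − 3)/2 = 103·512/2 = 103·256 = 26368.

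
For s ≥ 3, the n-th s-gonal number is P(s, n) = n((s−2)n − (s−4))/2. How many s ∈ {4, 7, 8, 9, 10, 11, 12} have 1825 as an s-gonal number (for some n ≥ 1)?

1

s = 4: P(4, 42) = 1764 and P(4, 43) = 1849; 1825 is not s-gonal.
s = 7: P(7, 27) = 1782 and P(7, 28) = 1918; 1825 is not s-gonal.
s = 8: P(8, 25) = 1825. ✓
s = 9: P(9, 23) = 1794 and P(9, 24) = 1956; 1825 is not s-gonal.
s = 10: P(10, 21) = 1701 and P(10, 22) = 1870; 1825 is not s-gonal.
s = 11: P(11, 20) = 1730 and P(11, 21) = 1911; 1825 is not s-gonal.
s = 12: P(12, 19) = 1729 and P(12, 20) = 1920; 1825 is not s-gonal.
Hits: s ∈ {8} → 1.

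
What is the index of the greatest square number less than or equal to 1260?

Solve n² ≤ 1260 for integer n.
n = 35 gives 1225 ≤ 1260, while n = 36 gives 1296 > 1260; so the answer is index 35.

35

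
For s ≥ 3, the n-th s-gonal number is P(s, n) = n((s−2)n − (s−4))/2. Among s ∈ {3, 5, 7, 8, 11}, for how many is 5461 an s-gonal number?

s = 3: P(3, 104) = 5460 and P(3, 105) = 5565; 5461 is not s-gonal.
s = 5: P(5, 60) = 5370 and P(5, 61) = 5551; 5461 is not s-gonal.
s = 7: P(7, 47) = 5452 and P(7, 48) = 5688; 5461 is not s-gonal.
s = 8: P(8, 43) = 5461. ✓
s = 11: P(11, 35) = 5390 and P(11, 36) = 5706; 5461 is not s-gonal.
Hits: s ∈ {8} → 1.

1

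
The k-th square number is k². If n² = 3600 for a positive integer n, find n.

We need n² = 3600, so n = √3600 = 60.

60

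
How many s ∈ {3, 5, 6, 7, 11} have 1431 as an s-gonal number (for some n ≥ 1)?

2

s = 3: P(3, 53) = 1431. ✓
s = 5: P(5, 31) = 1426 and P(5, 32) = 1520; 1431 is not s-gonal.
s = 6: P(6, 27) = 1431. ✓
s = 7: P(7, 24) = 1404 and P(7, 25) = 1525; 1431 is not s-gonal.
s = 11: P(11, 18) = 1395 and P(11, 19) = 1558; 1431 is not s-gonal.
Hits: s ∈ {3, 6} → 2.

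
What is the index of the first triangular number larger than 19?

6

Solve n(n+1)/2 > 19 for integer n.
The largest n with value ≤ 19 is 5 (since 15 ≤ 19 < 21), so the first above is n = 6, value 21.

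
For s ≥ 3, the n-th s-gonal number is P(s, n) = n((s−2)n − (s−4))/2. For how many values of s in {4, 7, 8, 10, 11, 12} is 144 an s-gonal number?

s = 4: P(4, 12) = 144. ✓
s = 7: P(7, 7) = 112 and P(7, 8) = 148; 144 is not s-gonal.
s = 8: P(8, 7) = 133 and P(8, 8) = 176; 144 is not s-gonal.
s = 10: P(10, 6) = 126 and P(10, 7) = 175; 144 is not s-gonal.
s = 11: P(11, 6) = 141 and P(11, 7) = 196; 144 is not s-gonal.
s = 12: P(12, 5) = 105 and P(12, 6) = 156; 144 is not s-gonal.
Hits: s ∈ {4} → 1.

1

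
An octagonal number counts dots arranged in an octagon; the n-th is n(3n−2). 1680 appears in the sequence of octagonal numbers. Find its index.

Set n(3n−2) = 1680, giving 3n² − 2n − 1680 = 0.
The discriminant is 4 + 12·1680 = 20164, and √20164 = 142.
So n = (2 + 142) / 6 = 144/6 = 24.
Check: 24·(3·24 − 2) = 1680. ✓

24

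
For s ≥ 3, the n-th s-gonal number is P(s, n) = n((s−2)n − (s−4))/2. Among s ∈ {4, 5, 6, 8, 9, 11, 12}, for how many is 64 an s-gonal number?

2

s = 4: P(4, 8) = 64. ✓
s = 5: P(5, 6) = 51 and P(5, 7) = 70; 64 is not s-gonal.
s = 6: P(6, 5) = 45 and P(6, 6) = 66; 64 is not s-gonal.
s = 8: P(8, 4) = 40 and P(8, 5) = 65; 64 is not s-gonal.
s = 9: P(9, 4) = 46 and P(9, 5) = 75; 64 is not s-gonal.
s = 11: P(11, 4) = 58 and P(11, 5) = 95; 64 is not s-gonal.
s = 12: P(12, 4) = 64. ✓
Hits: s ∈ {4, 12} → 2.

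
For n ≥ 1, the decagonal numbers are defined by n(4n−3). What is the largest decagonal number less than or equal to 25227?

Solve n(4n−3) ≤ 25227 for integer n.
n = 79 gives 24727 ≤ 25227, while n = 80 gives 25360 > 25227; so the answer is 24727.

24727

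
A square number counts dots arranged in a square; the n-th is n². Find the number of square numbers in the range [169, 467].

9

The n-th square number is n².
Smallest index with value ≥ 169: n = 13 (giving 169).
Largest index with value ≤ 467: n = 21 (giving 441).
Indices 13 through 21: 9 terms.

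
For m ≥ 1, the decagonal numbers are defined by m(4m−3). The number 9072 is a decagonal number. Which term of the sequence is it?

Set n(4n−3) = 9072, giving 4n² − 3n − 9072 = 0.
The discriminant is 9 + 16·9072 = 145161, and √145161 = 381.
So n = (3 + 381) / 8 = 384/8 = 48.

48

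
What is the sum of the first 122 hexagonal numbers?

Σ i(2i−1) = 2Σi² − Σi over i = 1..122.
Σi = 7503 and Σi² = 612745.
2·612745 − 1·7503 = 1217987.

1217987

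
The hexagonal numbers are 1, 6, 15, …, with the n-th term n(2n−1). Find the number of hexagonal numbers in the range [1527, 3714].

16

The n-th hexagonal number is n(2n−1).
Smallest index with value ≥ 1527: n = 28 (giving 1540).
Largest index with value ≤ 3714: n = 43 (giving 3655).
Indices 28 through 43: 16 terms.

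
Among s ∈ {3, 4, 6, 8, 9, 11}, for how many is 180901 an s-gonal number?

2

s = 3: P(3, 601) = 180901. ✓
s = 4: P(4, 425) = 180625 and P(4, 426) = 181476; 180901 is not s-gonal.
s = 6: P(6, 301) = 180901. ✓
s = 8: P(8, 245) = 179585 and P(8, 246) = 181056; 180901 is not s-gonal.
s = 9: P(9, 227) = 179784 and P(9, 228) = 181374; 180901 is not s-gonal.
s = 11: P(11, 200) = 179300 and P(11, 201) = 181101; 180901 is not s-gonal.
Hits: s ∈ {3, 6} → 2.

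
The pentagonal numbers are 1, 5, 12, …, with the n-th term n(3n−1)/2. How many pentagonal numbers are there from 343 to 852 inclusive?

9

The n-th pentagonal number is n(3n−1)/2.
Smallest index with value ≥ 343: n = 16 (giving 376).
Largest index with value ≤ 852: n = 24 (giving 852).
Indices 16 through 24: 9 terms.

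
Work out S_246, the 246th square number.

The 246th square number is n² with n = 246.
246² = 60516.

60516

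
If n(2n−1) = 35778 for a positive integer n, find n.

134

Set n(2n−1) = 35778, giving 2n² − n − 35778 = 0.
So n = (1 + 535) / 4 = 536/4 = 134.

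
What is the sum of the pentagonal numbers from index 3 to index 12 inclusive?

930

Σ i(3i−1)/2 = (3Σi² − Σi) / 2 over i = 3..12.
Σi = 78 − 3 = 75 and Σi² = 650 − 5 = 645.
(3·645 − 1·75) / 2 = 1860/2 = 930.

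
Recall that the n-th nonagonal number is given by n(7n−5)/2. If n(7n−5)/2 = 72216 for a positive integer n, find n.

Set n(7n−5)/2 = 72216, giving 7n² − 5n − 144432 = 0.
The discriminant is 25 + 56·72216 = 4044121, and √4044121 = 2011.
So n = (5 + 2011) / 14 = 2016/14 = 144.

144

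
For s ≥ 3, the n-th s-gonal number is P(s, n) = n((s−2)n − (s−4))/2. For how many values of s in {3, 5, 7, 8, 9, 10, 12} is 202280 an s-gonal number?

s = 3: P(3, 635) = 201930 and P(3, 636) = 202566; 202280 is not s-gonal.
s = 5: P(5, 367) = 201850 and P(5, 368) = 202952; 202280 is not s-gonal.
s = 7: P(7, 284) = 201214 and P(7, 285) = 202635; 202280 is not s-gonal.
s = 8: P(8, 260) = 202280. ✓
s = 9: P(9, 240) = 201000 and P(9, 241) = 202681; 202280 is not s-gonal.
s = 10: P(10, 225) = 201825 and P(10, 226) = 203626; 202280 is not s-gonal.
s = 12: P(12, 201) = 201201 and P(12, 202) = 203212; 202280 is not s-gonal.
Hits: s ∈ {8} → 1.

1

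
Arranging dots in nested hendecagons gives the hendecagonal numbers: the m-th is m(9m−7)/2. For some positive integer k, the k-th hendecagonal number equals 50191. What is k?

Set n(9n−7)/2 = 50191, giving 9n² − 7n − 100382 = 0.
The discriminant is 49 + 72·50191 = 3613801, and √3613801 = 1901.
So n = (7 + 1901) / 18 = 1908/18 = 106.
Check: 106·(9·106 − 7)/2 = 50191. ✓

106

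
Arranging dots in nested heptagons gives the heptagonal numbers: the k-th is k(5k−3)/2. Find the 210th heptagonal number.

The 210th heptagonal number is n(5n−3)/2 with n = 210.
210·(5·210 − 3)/2 = 210·1047/2 = 109935.

109935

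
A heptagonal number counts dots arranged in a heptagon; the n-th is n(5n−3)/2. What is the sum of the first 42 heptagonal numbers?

Σ i(5i−3)/2 = (5Σi² − 3Σi) / 2 over i = 1..42.
Σi = 903 and Σi² = 25585.
(5·25585 − 3·903) / 2 = 125216/2 = 62608.

62608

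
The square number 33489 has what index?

We need n² = 33489, so n = √33489 = 183.

183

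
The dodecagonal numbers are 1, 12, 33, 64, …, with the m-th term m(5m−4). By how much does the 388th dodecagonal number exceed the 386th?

7732

388·(5·388 − 4) = 751168 and 386·(5·386 − 4) = 743436.
Difference: 751168 − 743436 = 7732.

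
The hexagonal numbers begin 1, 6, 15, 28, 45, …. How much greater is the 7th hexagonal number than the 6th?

25

Consecutive hexagonal numbers differ by 4n − 3: here 4·7 − 3 = 25.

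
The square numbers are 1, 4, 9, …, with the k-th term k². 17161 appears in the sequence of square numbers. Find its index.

We need n² = 17161, so n = √17161 = 131.
Check: 131² = 17161. ✓

131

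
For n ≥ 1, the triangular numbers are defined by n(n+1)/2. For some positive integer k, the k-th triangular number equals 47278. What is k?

307

Set n(n+1)/2 = 47278, giving n² + n − 94556 = 0.
The discriminant is 1 + 8·47278 = 378225, and √378225 = 615.
So n = (-1 + 615) / 2 = 614/2 = 307.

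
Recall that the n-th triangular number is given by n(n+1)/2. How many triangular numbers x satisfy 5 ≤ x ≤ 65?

8

The n-th triangular number is n(n+1)/2.
Smallest index with value ≥ 5: n = 3 (giving 6).
Largest index with value ≤ 65: n = 10 (giving 55).
Indices 3 through 10: 8 terms.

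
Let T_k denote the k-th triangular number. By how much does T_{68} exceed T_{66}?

68·69/2 = 2346 and 66·67/2 = 2211.
Difference: 2346 − 2211 = 135.

135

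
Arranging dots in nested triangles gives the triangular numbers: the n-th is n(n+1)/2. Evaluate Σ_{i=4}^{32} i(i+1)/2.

5974

Σ i(i+1)/2 = (Σi² + Σi) / 2 over i = 4..32.
Σi = 528 − 6 = 522 and Σi² = 11440 − 14 = 11426.
(1·11426 + 1·522) / 2 = 11948/2 = 5974.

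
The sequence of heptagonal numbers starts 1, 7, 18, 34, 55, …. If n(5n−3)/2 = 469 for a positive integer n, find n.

Set n(5n−3)/2 = 469, giving 5n² − 3n − 938 = 0.
The discriminant is 9 + 40·469 = 18769, and √18769 = 137.
So n = (3 + 137) / 10 = 140/10 = 14.

14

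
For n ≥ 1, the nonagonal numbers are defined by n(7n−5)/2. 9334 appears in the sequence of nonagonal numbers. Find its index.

Set n(7n−5)/2 = 9334, giving 7n² − 5n − 18668 = 0.
The discriminant is 25 + 56·9334 = 522729, and √522729 = 723.
So n = (5 + 723) / 14 = 728/14 = 52.

52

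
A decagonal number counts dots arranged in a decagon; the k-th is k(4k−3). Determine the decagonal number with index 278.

The 278th decagonal number is n(4n−3) with n = 278.
278·(4·278 − 3) = 278·1109 = 308302.

308302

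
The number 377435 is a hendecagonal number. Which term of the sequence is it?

290

Set n(9n−7)/2 = 377435, giving 9n² − 7n − 754870 = 0.
The discriminant is 49 + 72·377435 = 27175369, and √27175369 = 5213.
So n = (7 + 5213) / 18 = 5220/18 = 290.
Check: 290·(9·290 − 7)/2 = 377435. ✓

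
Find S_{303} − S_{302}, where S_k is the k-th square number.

605

n² − (n−1)² = 2n − 1, so 303² − 302² = 2·303 − 1 = 605.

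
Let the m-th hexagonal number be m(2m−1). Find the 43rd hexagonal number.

3655

The 43rd hexagonal number is n(2n−1) with n = 43.
43·(2·43 − 1) = 43·85 = 3655.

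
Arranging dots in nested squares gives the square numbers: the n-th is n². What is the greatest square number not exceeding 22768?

Solve n² ≤ 22768 for integer n.
n = 150 gives 22500 ≤ 22768, while n = 151 gives 22801 > 22768; so the answer is 22500.

22500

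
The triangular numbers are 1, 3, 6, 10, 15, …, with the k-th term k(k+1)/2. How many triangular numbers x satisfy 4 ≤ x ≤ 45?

The n-th triangular number is n(n+1)/2.
Smallest index with value ≥ 4: n = 3 (giving 6).
Largest index with value ≤ 45: n = 9 (giving 45).
Indices 3 through 9: 7 terms.

7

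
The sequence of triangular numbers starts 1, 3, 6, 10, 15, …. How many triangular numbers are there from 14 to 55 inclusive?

6

The n-th triangular number is n(n+1)/2.
Smallest index with value ≥ 14: n = 5 (giving 15).
Largest index with value ≤ 55: n = 10 (giving 55).
Indices 5 through 10: 6 terms.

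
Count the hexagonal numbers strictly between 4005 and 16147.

45

The n-th hexagonal number is n(2n−1).
Smallest index with value > 4005: n = 46 (giving 4186).
Largest index with value < 16147: n = 90 (giving 16110).
Indices 46 through 90: 45 terms.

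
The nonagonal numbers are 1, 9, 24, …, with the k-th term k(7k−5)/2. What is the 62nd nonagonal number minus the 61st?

428

Consecutive nonagonal numbers differ by 7n − 6: here 7·62 − 6 = 428.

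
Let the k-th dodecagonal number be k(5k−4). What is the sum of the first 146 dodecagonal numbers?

5197381

Σ i(5i−4) = 5Σi² − 4Σi over i = 1..146.
Σi = 10731 and Σi² = 1048061.
5·1048061 − 4·10731 = 5197381.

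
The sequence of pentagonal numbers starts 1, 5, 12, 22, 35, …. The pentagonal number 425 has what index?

Set n(3n−1)/2 = 425, giving 3n² − n − 850 = 0.
The discriminant is 1 + 24·425 = 10201, and √10201 = 101.
So n = (1 + 101) / 6 = 102/6 = 17.
Check: 17·(3·17 − 1)/2 = 425. ✓

17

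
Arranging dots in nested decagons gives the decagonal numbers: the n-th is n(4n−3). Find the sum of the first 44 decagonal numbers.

114510

Σ i(4i−3) = 4Σi² − 3Σi over i = 1..44.
Σi = 990 and Σi² = 29370.
4·29370 − 3·990 = 114510.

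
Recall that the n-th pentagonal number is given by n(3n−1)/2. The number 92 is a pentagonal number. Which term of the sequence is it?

8

Set n(3n−1)/2 = 92, giving 3n² − n − 184 = 0.
So n = (1 + 47) / 6 = 48/6 = 8.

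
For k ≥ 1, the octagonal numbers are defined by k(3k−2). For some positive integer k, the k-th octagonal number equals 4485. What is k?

39

Set n(3n−2) = 4485, giving 3n² − 2n − 4485 = 0.
So n = (2 + 232) / 6 = 234/6 = 39.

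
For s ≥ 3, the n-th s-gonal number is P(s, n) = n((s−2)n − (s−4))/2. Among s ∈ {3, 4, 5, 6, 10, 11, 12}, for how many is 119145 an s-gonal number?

s = 3: P(3, 487) = 118828 and P(3, 488) = 119316; 119145 is not s-gonal.
s = 4: P(4, 345) = 119025 and P(4, 346) = 119716; 119145 is not s-gonal.
s = 5: P(5, 282) = 119145. ✓
s = 6: P(6, 244) = 118828 and P(6, 245) = 119805; 119145 is not s-gonal.
s = 10: P(10, 172) = 117820 and P(10, 173) = 119197; 119145 is not s-gonal.
s = 11: P(11, 163) = 118990 and P(11, 164) = 120458; 119145 is not s-gonal.
s = 12: P(12, 154) = 117964 and P(12, 155) = 119505; 119145 is not s-gonal.
Hits: s ∈ {5} → 1.

1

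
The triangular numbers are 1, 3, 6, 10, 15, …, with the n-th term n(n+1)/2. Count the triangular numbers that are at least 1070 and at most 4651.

The n-th triangular number is n(n+1)/2.
Smallest index with value ≥ 1070: n = 46 (giving 1081).
Largest index with value ≤ 4651: n = 95 (giving 4560).
Indices 46 through 95: 50 terms.

50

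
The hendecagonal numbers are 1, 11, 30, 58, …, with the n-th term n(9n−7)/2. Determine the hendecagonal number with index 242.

The 242nd hendecagonal number is n(9n−7)/2 with n = 242.
242·(9·242 − 7)/2 = 242·2171/2 = 262691.

262691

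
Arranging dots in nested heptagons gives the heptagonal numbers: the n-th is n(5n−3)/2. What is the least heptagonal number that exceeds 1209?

Solve n(5n−3)/2 > 1209 for integer n.
The largest n with value ≤ 1209 is 22 (since 1177 ≤ 1209 < 1288), so the first above is n = 23, value 1288.

1288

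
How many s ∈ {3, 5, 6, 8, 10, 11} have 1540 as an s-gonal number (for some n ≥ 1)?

3

s = 3: P(3, 55) = 1540. ✓
s = 5: P(5, 32) = 1520 and P(5, 33) = 1617; 1540 is not s-gonal.
s = 6: P(6, 28) = 1540. ✓
s = 8: P(8, 22) = 1408 and P(8, 23) = 1541; 1540 is not s-gonal.
s = 10: P(10, 20) = 1540. ✓
s = 11: P(11, 18) = 1395 and P(11, 19) = 1558; 1540 is not s-gonal.
Hits: s ∈ {3, 6, 10} → 3.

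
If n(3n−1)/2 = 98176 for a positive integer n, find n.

256

Set n(3n−1)/2 = 98176, giving 3n² − n − 196352 = 0.
So n = (1 + 1535) / 6 = 1536/6 = 256.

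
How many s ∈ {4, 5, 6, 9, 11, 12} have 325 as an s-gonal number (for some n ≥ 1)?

2

s = 4: P(4, 18) = 324 and P(4, 19) = 361; 325 is not s-gonal.
s = 5: P(5, 14) = 287 and P(5, 15) = 330; 325 is not s-gonal.
s = 6: P(6, 13) = 325. ✓
s = 9: P(9, 10) = 325. ✓
s = 11: P(11, 8) = 260 and P(11, 9) = 333; 325 is not s-gonal.
s = 12: P(12, 8) = 288 and P(12, 9) = 369; 325 is not s-gonal.
Hits: s ∈ {6, 9} → 2.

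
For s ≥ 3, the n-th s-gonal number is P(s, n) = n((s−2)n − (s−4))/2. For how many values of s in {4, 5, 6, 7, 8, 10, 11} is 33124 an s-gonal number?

s = 4: P(4, 182) = 33124. ✓
s = 5: P(5, 148) = 32782 and P(5, 149) = 33227; 33124 is not s-gonal.
s = 6: P(6, 128) = 32640 and P(6, 129) = 33153; 33124 is not s-gonal.
s = 7: P(7, 115) = 32890 and P(7, 116) = 33466; 33124 is not s-gonal.
s = 8: P(8, 105) = 32865 and P(8, 106) = 33496; 33124 is not s-gonal.
s = 10: P(10, 91) = 32851 and P(10, 92) = 33580; 33124 is not s-gonal.
s = 11: P(11, 86) = 32981 and P(11, 87) = 33756; 33124 is not s-gonal.
Hits: s ∈ {4} → 1.

1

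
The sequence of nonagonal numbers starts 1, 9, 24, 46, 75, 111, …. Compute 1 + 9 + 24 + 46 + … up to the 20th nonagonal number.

9520

Σ i(7i−5)/2 = (7Σi² − 5Σi) / 2 over i = 1..20.
Σi = 210 and Σi² = 2870.
(7·2870 − 5·210) / 2 = 19040/2 = 9520.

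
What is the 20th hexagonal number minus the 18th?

150

20·(2·20 − 1) = 780 and 18·(2·18 − 1) = 630.
Difference: 780 − 630 = 150.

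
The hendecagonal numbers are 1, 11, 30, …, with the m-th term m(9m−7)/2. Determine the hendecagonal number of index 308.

425810

The 308th hendecagonal number is n(9n−7)/2 with n = 308.
308·(9·308 − 7)/2 = 308·2765/2 = 425810.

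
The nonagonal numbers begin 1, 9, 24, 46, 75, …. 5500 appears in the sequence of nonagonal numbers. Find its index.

40

Set n(7n−5)/2 = 5500, giving 7n² − 5n − 11000 = 0.
The discriminant is 25 + 56·5500 = 308025, and √308025 = 555.
So n = (5 + 555) / 14 = 560/14 = 40.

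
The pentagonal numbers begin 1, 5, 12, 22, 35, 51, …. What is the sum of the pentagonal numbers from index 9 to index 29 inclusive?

Σ i(3i−1)/2 = (3Σi² − Σi) / 2 over i = 9..29.
Σi = 435 − 36 = 399 and Σi² = 8555 − 204 = 8351.
(3·8351 − 1·399) / 2 = 24654/2 = 12327.

12327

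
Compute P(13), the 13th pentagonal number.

247

The 13th pentagonal number is n(3n−1)/2 with n = 13.
13·(3·13 − 1)/2 = 13·38/2 = 13·19 = 247.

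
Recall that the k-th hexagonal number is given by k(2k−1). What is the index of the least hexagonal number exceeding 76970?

Solve n(2n−1) > 76970 for integer n.
The largest n with value ≤ 76970 is 196 (since 76636 ≤ 76970 < 77421), so the first above is n = 197, value 77421.

197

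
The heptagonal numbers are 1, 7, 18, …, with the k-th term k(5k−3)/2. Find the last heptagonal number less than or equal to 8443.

8323

Solve n(5n−3)/2 ≤ 8443 for integer n.
n = 58 gives 8323 ≤ 8443, while n = 59 gives 8614 > 8443; so the answer is 8323.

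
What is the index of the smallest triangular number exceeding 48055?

Solve n(n+1)/2 > 48055 for integer n.
The largest n with value ≤ 48055 is 309 (since 47895 ≤ 48055 < 48205), so the first above is n = 310, value 48205.

310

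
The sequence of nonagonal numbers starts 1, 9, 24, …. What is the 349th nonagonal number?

425431

349·(7·349 − 5)/2 = 349·2438/2 = 349·1219 = 425431.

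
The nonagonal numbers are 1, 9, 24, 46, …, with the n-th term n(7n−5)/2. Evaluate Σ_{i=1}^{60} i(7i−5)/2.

Σ i(7i−5)/2 = (7Σi² − 5Σi) / 2 over i = 1..60.
Σi = 1830 and Σi² = 73810.
(7·73810 − 5·1830) / 2 = 507520/2 = 253760.

253760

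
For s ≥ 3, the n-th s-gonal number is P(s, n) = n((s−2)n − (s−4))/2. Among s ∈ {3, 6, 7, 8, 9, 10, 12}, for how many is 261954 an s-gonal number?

1

s = 3: P(3, 723) = 261726 and P(3, 724) = 262450; 261954 is not s-gonal.
s = 6: P(6, 362) = 261726 and P(6, 363) = 263175; 261954 is not s-gonal.
s = 7: P(7, 324) = 261954. ✓
s = 8: P(8, 295) = 260485 and P(8, 296) = 262256; 261954 is not s-gonal.
s = 9: P(9, 273) = 260169 and P(9, 274) = 262081; 261954 is not s-gonal.
s = 10: P(10, 256) = 261376 and P(10, 257) = 263425; 261954 is not s-gonal.
s = 12: P(12, 229) = 261289 and P(12, 230) = 263580; 261954 is not s-gonal.
Hits: s ∈ {7} → 1.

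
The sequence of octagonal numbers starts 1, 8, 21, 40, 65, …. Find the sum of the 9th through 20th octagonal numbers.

Σ i(3i−2) = 3Σi² − 2Σi over i = 9..20.
Σi = 210 − 36 = 174 and Σi² = 2870 − 204 = 2666.
3·2666 − 2·174 = 7650.

7650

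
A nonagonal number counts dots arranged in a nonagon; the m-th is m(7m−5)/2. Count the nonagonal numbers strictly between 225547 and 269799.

The n-th nonagonal number is n(7n−5)/2.
Smallest index with value > 225547: n = 255 (giving 226950).
Largest index with value < 269799: n = 277 (giving 267859).
Indices 255 through 277: 23 terms.

23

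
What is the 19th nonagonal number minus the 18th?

127

Consecutive nonagonal numbers differ by 7n − 6: here 7·19 − 6 = 127.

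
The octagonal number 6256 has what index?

Set n(3n−2) = 6256, giving 3n² − 2n − 6256 = 0.
The discriminant is 4 + 12·6256 = 75076, and √75076 = 274.
So n = (2 + 274) / 6 = 276/6 = 46.
Check: 46·(3·46 − 2) = 6256. ✓

46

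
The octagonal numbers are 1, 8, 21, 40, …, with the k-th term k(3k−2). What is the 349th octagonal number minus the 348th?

Consecutive octagonal numbers differ by 6n − 5: here 6·349 − 5 = 2089.

2089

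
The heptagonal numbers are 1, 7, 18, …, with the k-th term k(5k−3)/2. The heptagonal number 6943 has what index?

53

Set n(5n−3)/2 = 6943, giving 5n² − 3n − 13886 = 0.
So n = (3 + 527) / 10 = 530/10 = 53.
Check: 53·(5·53 − 3)/2 = 6943. ✓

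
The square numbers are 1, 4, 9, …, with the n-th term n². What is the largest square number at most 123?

Solve n² ≤ 123 for integer n.
n = 11 gives 121 ≤ 123, while n = 12 gives 144 > 123; so the answer is 121.

121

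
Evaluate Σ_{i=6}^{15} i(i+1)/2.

Σ i(i+1)/2 = (Σi² + Σi) / 2 over i = 6..15.
Σi = 120 − 15 = 105 and Σi² = 1240 − 55 = 1185.
(1·1185 + 1·105) / 2 = 1290/2 = 645.

645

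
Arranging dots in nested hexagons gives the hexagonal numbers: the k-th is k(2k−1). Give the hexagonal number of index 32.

2016

32·(2·32 − 1) = 32·63 = 2016.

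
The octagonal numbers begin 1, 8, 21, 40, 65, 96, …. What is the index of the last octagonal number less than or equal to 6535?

47

Solve n(3n−2) ≤ 6535 for integer n.
n = 47 gives 6533 ≤ 6535, while n = 48 gives 6816 > 6535; so the answer is index 47.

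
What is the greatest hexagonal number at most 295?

276

Solve n(2n−1) ≤ 295 for integer n.
n = 12 gives 276 ≤ 295, while n = 13 gives 325 > 295; so the answer is 276.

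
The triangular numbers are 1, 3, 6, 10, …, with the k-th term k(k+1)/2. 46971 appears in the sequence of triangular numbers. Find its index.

306

Set n(n+1)/2 = 46971, giving n² + n − 93942 = 0.
The discriminant is 1 + 8·46971 = 375769, and √375769 = 613.
So n = (-1 + 613) / 2 = 612/2 = 306.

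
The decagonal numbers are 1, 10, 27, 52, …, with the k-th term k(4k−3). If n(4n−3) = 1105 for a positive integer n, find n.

17

Set n(4n−3) = 1105, giving 4n² − 3n − 1105 = 0.
The discriminant is 9 + 16·1105 = 17689, and √17689 = 133.
So n = (3 + 133) / 8 = 136/8 = 17.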